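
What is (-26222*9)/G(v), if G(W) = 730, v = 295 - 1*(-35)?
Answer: -117999/365 ≈ -323.29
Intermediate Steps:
v = 330 (v = 295 + 35 = 330)
(-26222*9)/G(v) = -26222*9/730 = -235998*1/730 = -117999/365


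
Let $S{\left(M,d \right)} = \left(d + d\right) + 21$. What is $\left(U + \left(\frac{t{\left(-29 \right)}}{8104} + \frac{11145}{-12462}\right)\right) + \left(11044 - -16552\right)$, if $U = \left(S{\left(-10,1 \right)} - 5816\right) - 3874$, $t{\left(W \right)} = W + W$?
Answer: $\frac{150882948893}{8416004} \approx 17928.0$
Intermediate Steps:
$t{\left(W \right)} = 2 W$
$S{\left(M,d \right)} = 21 + 2 d$ ($S{\left(M,d \right)} = 2 d + 21 = 21 + 2 d$)
$U = -9667$ ($U = \left(\left(21 + 2 \cdot 1\right) - 5816\right) - 3874 = \left(\left(21 + 2\right) - 5816\right) - 3874 = \left(23 - 5816\right) - 3874 = -5793 - 3874 = -9667$)
$\left(U + \left(\frac{t{\left(-29 \right)}}{8104} + \frac{11145}{-12462}\right)\right) + \left(11044 - -16552\right) = \left(-9667 + \left(\frac{2 \left(-29\right)}{8104} + \frac{11145}{-12462}\right)\right) + \left(11044 - -16552\right) = \left(-9667 + \left(\left(-58\right) \frac{1}{8104} + 11145 \left(- \frac{1}{12462}\right)\right)\right) + \left(11044 + 16552\right) = \left(-9667 - \frac{7586823}{8416004}\right) + 27596 = - \frac{81365097491}{8416004} + 27596 = \frac{150882948893}{8416004}$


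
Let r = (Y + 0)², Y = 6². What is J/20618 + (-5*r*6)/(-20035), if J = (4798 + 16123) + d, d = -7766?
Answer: 213037653/82616326 ≈ 2.5786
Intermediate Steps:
Y = 36
J = 13155 (J = (4798 + 16123) - 7766 = 20921 - 7766 = 13155)
r = 1296 (r = (36 + 0)² = 36² = 1296)
J/20618 + (-5*r*6)/(-20035) = 13155/20618 + (-5*1296*6)/(-20035) = 13155*(1/20618) - 6480*6*(-1/20035) = 13155/20618 - 38880*(-1/20035) = 13155/20618 + 7776/4007 = 213037653/82616326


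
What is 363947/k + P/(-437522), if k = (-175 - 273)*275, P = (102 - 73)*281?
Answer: -80119388067/26951355200 ≈ -2.9727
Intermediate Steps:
P = 8149 (P = 29*281 = 8149)
k = -123200 (k = -448*275 = -123200)
363947/k + P/(-437522) = 363947/(-123200) + 8149/(-437522) = 363947*(-1/123200) + 8149*(-1/437522) = -363947/123200 - 8149/437522 = -80119388067/26951355200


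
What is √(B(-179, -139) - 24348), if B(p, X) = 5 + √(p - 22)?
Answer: √(-24343 + I*√201) ≈ 0.0454 + 156.02*I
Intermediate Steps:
B(p, X) = 5 + √(-22 + p)
√(B(-179, -139) - 24348) = √((5 + √(-22 - 179)) - 24348) = √((5 + √(-201)) - 24348) = √((5 + I*√201) - 24348) = √(-24343 + I*√201)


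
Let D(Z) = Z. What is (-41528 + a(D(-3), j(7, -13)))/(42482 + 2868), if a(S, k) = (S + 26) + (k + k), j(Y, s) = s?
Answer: -41531/45350 ≈ -0.91579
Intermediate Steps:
a(S, k) = 26 + S + 2*k (a(S, k) = (26 + S) + 2*k = 26 + S + 2*k)
(-41528 + a(D(-3), j(7, -13)))/(42482 + 2868) = (-41528 + (26 - 3 + 2*(-13)))/(42482 + 2868) = (-41528 + (26 - 3 - 26))/45350 = (-41528 - 3)*(1/45350) = -41531*1/45350 = -41531/45350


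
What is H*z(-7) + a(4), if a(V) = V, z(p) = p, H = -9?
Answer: 67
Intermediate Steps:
H*z(-7) + a(4) = -9*(-7) + 4 = 63 + 4 = 67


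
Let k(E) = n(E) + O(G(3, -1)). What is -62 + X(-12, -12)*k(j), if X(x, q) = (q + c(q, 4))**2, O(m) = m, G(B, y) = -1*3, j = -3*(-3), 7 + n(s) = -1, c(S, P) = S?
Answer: -6398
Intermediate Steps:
n(s) = -8 (n(s) = -7 - 1 = -8)
j = 9
G(B, y) = -3
X(x, q) = 4*q**2 (X(x, q) = (q + q)**2 = (2*q)**2 = 4*q**2)
k(E) = -11 (k(E) = -8 - 3 = -11)
-62 + X(-12, -12)*k(j) = -62 + (4*(-12)**2)*(-11) = -62 + (4*144)*(-11) = -62 + 576*(-11) = -62 - 6336 = -6398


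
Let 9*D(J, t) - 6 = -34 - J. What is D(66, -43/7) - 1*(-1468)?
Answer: 13118/9 ≈ 1457.6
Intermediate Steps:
D(J, t) = -28/9 - J/9 (D(J, t) = 2/3 + (-34 - J)/9 = 2/3 + (-34/9 - J/9) = -28/9 - J/9)
D(66, -43/7) - 1*(-1468) = (-28/9 - 1/9*66) - 1*(-1468) = (-28/9 - 22/3) + 1468 = -94/9 + 1468 = 13118/9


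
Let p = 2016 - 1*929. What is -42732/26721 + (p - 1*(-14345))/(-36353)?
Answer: -218421652/107932057 ≈ -2.0237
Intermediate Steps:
p = 1087 (p = 2016 - 929 = 1087)
-42732/26721 + (p - 1*(-14345))/(-36353) = -42732/26721 + (1087 - 1*(-14345))/(-36353) = -42732*1/26721 + (1087 + 14345)*(-1/36353) = -4748/2969 + 15432*(-1/36353) = -4748/2969 - 15432/36353 = -218421652/107932057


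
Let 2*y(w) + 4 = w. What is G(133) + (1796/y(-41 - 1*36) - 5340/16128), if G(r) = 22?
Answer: -822895/36288 ≈ -22.677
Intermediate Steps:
y(w) = -2 + w/2
G(133) + (1796/y(-41 - 1*36) - 5340/16128) = 22 + (1796/(-2 + (-41 - 1*36)/2) - 5340/16128) = 22 + (1796/(-2 + (-41 - 36)/2) - 5340*1/16128) = 22 + (1796/(-2 + (1/2)*(-77)) - 445/1344) = 22 + (1796/(-2 - 77/2) - 445/1344) = 22 + (1796/(-81/2) - 445/1344) = 22 + (1796*(-2/81) - 445/1344) = 22 + (-3592/81 - 445/1344) = 22 - 1621231/36288 = -822895/36288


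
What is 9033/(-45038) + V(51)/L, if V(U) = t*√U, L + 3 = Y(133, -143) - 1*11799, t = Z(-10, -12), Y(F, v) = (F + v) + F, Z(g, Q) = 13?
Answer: -9033/45038 - 13*√51/11679 ≈ -0.20851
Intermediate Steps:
Y(F, v) = v + 2*F
t = 13
L = -11679 (L = -3 + ((-143 + 2*133) - 1*11799) = -3 + ((-143 + 266) - 11799) = -3 + (123 - 11799) = -3 - 11676 = -11679)
V(U) = 13*√U
9033/(-45038) + V(51)/L = 9033/(-45038) + (13*√51)/(-11679) = 9033*(-1/45038) + (13*√51)*(-1/11679) = -9033/45038 - 13*√51/11679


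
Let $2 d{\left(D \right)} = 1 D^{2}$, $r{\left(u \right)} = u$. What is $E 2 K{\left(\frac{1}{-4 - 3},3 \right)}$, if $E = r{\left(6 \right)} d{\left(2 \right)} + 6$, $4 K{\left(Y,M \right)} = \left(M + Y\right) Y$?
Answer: $- \frac{180}{49} \approx -3.6735$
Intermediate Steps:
$d{\left(D \right)} = \frac{D^{2}}{2}$ ($d{\left(D \right)} = \frac{1 D^{2}}{2} = \frac{D^{2}}{2}$)
$K{\left(Y,M \right)} = \frac{Y \left(M + Y\right)}{4}$ ($K{\left(Y,M \right)} = \frac{\left(M + Y\right) Y}{4} = \frac{Y \left(M + Y\right)}{4}$)
$E = 18$ ($E = 6 \frac{2^{2}}{2} + 6 = 6 \cdot \frac{1}{2} \cdot 4 + 6 = 6 \cdot 2 + 6 = 12 + 6 = 18$)
$E 2 K{\left(\frac{1}{-4 - 3},3 \right)} = 18 \cdot 2 \frac{3 + \frac{1}{-4 - 3}}{4 \left(-4 - 3\right)} = 36 \frac{3 + \frac{1}{-7}}{4 \left(-7\right)} = 36 \cdot \frac{1}{4} \left(- \frac{1}{7}\right) \left(3 - \frac{1}{7}\right) = 36 \cdot \frac{1}{4} \left(- \frac{1}{7}\right) \frac{20}{7} = 36 \left(- \frac{5}{49}\right) = - \frac{180}{49}$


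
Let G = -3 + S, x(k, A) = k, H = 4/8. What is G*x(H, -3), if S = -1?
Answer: -2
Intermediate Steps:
H = 1/2 (H = 4*(1/8) = 1/2 ≈ 0.50000)
G = -4 (G = -3 - 1 = -4)
G*x(H, -3) = -4*1/2 = -2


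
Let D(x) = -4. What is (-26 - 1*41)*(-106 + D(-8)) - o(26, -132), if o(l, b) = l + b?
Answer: 7476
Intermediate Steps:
o(l, b) = b + l
(-26 - 1*41)*(-106 + D(-8)) - o(26, -132) = (-26 - 1*41)*(-106 - 4) - (-132 + 26) = (-26 - 41)*(-110) - 1*(-106) = -67*(-110) + 106 = 7370 + 106 = 7476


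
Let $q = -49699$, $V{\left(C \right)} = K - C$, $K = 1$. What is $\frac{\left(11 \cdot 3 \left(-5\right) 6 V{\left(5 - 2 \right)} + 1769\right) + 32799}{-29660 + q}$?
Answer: $- \frac{36548}{79359} \approx -0.46054$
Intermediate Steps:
$V{\left(C \right)} = 1 - C$
$\frac{\left(11 \cdot 3 \left(-5\right) 6 V{\left(5 - 2 \right)} + 1769\right) + 32799}{-29660 + q} = \frac{\left(11 \cdot 3 \left(-5\right) 6 \left(1 - \left(5 - 2\right)\right) + 1769\right) + 32799}{-29660 - 49699} = \frac{\left(11 \left(\left(-15\right) 6\right) \left(1 - \left(5 - 2\right)\right) + 1769\right) + 32799}{-79359} = \left(\left(11 \left(-90\right) \left(1 - 3\right) + 1769\right) + 32799\right) \left(- \frac{1}{79359}\right) = \left(\left(- 990 \left(1 - 3\right) + 1769\right) + 32799\right) \left(- \frac{1}{79359}\right) = \left(\left(\left(-990\right) \left(-2\right) + 1769\right) + 32799\right) \left(- \frac{1}{79359}\right) = \left(\left(1980 + 1769\right) + 32799\right) \left(- \frac{1}{79359}\right) = \left(3749 + 32799\right) \left(- \frac{1}{79359}\right) = 36548 \left(- \frac{1}{79359}\right) = - \frac{36548}{79359}$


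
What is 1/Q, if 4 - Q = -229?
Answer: 1/233 ≈ 0.0042918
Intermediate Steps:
Q = 233 (Q = 4 - 1*(-229) = 4 + 229 = 233)
1/Q = 1/233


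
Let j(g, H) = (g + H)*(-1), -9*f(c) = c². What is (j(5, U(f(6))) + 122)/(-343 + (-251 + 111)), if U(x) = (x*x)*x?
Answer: -181/483 ≈ -0.37474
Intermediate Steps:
f(c) = -c²/9
U(x) = x³ (U(x) = x²*x = x³)
j(g, H) = -H - g (j(g, H) = (H + g)*(-1) = -H - g)
(j(5, U(f(6))) + 122)/(-343 + (-251 + 111)) = ((-(-⅑*6²)³ - 1*5) + 122)/(-343 + (-251 + 111)) = ((-(-⅑*36)³ - 5) + 122)/(-343 - 140) = ((-1*(-4)³ - 5) + 122)/(-483) = ((-1*(-64) - 5) + 122)*(-1/483) = ((64 - 5) + 122)*(-1/483) = (59 + 122)*(-1/483) = 181*(-1/483) = -181/483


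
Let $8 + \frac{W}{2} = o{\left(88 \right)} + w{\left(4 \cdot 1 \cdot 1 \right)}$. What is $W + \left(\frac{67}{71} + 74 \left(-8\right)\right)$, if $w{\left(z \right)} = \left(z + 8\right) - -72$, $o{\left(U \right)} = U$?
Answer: $- \frac{18677}{71} \approx -263.06$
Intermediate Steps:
$w{\left(z \right)} = 80 + z$ ($w{\left(z \right)} = \left(8 + z\right) + 72 = 80 + z$)
$W = 328$ ($W = -16 + 2 \left(88 + \left(80 + 4 \cdot 1 \cdot 1\right)\right) = -16 + 2 \left(88 + \left(80 + 4 \cdot 1\right)\right) = -16 + 2 \left(88 + \left(80 + 4\right)\right) = -16 + 2 \left(88 + 84\right) = -16 + 2 \cdot 172 = -16 + 344 = 328$)
$W + \left(\frac{67}{71} + 74 \left(-8\right)\right) = 328 + \left(\frac{67}{71} + 74 \left(-8\right)\right) = 328 + \left(67 \cdot \frac{1}{71} - 592\right) = 328 + \left(\frac{67}{71} - 592\right) = 328 - \frac{41965}{71} = - \frac{18677}{71}$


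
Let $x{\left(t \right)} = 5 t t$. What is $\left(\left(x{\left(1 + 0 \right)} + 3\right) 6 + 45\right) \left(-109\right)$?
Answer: $-10137$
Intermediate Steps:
$x{\left(t \right)} = 5 t^{2}$
$\left(\left(x{\left(1 + 0 \right)} + 3\right) 6 + 45\right) \left(-109\right) = \left(\left(5 \left(1 + 0\right)^{2} + 3\right) 6 + 45\right) \left(-109\right) = \left(\left(5 \cdot 1^{2} + 3\right) 6 + 45\right) \left(-109\right) = \left(\left(5 \cdot 1 + 3\right) 6 + 45\right) \left(-109\right) = \left(\left(5 + 3\right) 6 + 45\right) \left(-109\right) = \left(8 \cdot 6 + 45\right) \left(-109\right) = \left(48 + 45\right) \left(-109\right) = 93 \left(-109\right) = -10137$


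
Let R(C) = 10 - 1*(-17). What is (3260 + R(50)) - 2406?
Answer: 881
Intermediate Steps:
R(C) = 27 (R(C) = 10 + 17 = 27)
(3260 + R(50)) - 2406 = (3260 + 27) - 2406 = 3287 - 2406 = 881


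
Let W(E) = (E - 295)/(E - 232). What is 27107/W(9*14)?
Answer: 2873342/169 ≈ 17002.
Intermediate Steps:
W(E) = (-295 + E)/(-232 + E)
27107/W(9*14) = 27107/(((-295 + 9*14)/(-232 + 9*14))) = 27107/(((-295 + 126)/(-232 + 126))) = 27107/((-169/(-106))) = 27107/((-1/106*(-169))) = 27107/(169/106) = 27107*(106/169) = 2873342/169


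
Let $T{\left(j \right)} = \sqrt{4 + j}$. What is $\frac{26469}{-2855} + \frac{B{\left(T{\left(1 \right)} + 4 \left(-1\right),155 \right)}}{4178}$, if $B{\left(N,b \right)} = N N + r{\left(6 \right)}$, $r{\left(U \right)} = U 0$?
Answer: $- \frac{110527527}{11928190} - \frac{4 \sqrt{5}}{2089} \approx -9.2704$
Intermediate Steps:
$r{\left(U \right)} = 0$
$B{\left(N,b \right)} = N^{2}$ ($B{\left(N,b \right)} = N N + 0 = N^{2} + 0 = N^{2}$)
$\frac{26469}{-2855} + \frac{B{\left(T{\left(1 \right)} + 4 \left(-1\right),155 \right)}}{4178} = \frac{26469}{-2855} + \frac{\left(\sqrt{4 + 1} + 4 \left(-1\right)\right)^{2}}{4178} = 26469 \left(- \frac{1}{2855}\right) + \left(\sqrt{5} - 4\right)^{2} \cdot \frac{1}{4178} = - \frac{26469}{2855} + \left(-4 + \sqrt{5}\right)^{2} \cdot \frac{1}{4178} = - \frac{26469}{2855} + \frac{\left(-4 + \sqrt{5}\right)^{2}}{4178}$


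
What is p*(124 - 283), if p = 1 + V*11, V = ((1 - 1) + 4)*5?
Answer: -35139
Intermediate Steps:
V = 20 (V = (0 + 4)*5 = 4*5 = 20)
p = 221 (p = 1 + 20*11 = 1 + 220 = 221)
p*(124 - 283) = 221*(124 - 283) = 221*(-159) = -35139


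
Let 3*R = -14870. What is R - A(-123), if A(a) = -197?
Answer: -14279/3 ≈ -4759.7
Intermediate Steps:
R = -14870/3 (R = (1/3)*(-14870) = -14870/3 ≈ -4956.7)
R - A(-123) = -14870/3 - 1*(-197) = -14870/3 + 197 = -14279/3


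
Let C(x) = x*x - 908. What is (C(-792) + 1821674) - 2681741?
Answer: -233711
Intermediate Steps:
C(x) = -908 + x² (C(x) = x² - 908 = -908 + x²)
(C(-792) + 1821674) - 2681741 = ((-908 + (-792)²) + 1821674) - 2681741 = ((-908 + 627264) + 1821674) - 2681741 = (626356 + 1821674) - 2681741 = 2448030 - 2681741 = -233711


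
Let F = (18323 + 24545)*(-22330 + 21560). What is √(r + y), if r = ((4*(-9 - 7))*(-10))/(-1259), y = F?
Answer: 26*I*√77397818170/1259 ≈ 5745.3*I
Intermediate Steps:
F = -33008360 (F = 42868*(-770) = -33008360)
y = -33008360
r = -640/1259 (r = ((4*(-16))*(-10))*(-1/1259) = -64*(-10)*(-1/1259) = 640*(-1/1259) = -640/1259 ≈ -0.50834)
√(r + y) = √(-640/1259 - 33008360) = √(-41557525880/1259) = 26*I*√77397818170/1259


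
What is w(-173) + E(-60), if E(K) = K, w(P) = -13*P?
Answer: 2189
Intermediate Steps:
w(-173) + E(-60) = -13*(-173) - 60 = 2249 - 60 = 2189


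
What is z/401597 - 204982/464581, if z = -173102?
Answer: -162740056516/186574335857 ≈ -0.87225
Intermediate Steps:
z/401597 - 204982/464581 = -173102/401597 - 204982/464581 = -162740056516/186574335857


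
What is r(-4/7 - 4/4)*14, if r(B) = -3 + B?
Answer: -64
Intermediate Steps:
r(-4/7 - 4/4)*14 = (-3 + (-4/7 - 4/4))*14 = (-3 + (-4*⅐ - 4*¼))*14 = (-3 + (-4/7 - 1))*14 = (-3 - 11/7)*14 = -32/7*14 = -64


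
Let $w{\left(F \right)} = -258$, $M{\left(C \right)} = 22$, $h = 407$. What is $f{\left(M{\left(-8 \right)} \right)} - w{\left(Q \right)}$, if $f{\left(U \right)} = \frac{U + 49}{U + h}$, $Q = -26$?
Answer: $\frac{110753}{429} \approx 258.17$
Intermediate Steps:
$f{\left(U \right)} = \frac{49 + U}{407 + U}$ ($f{\left(U \right)} = \frac{U + 49}{U + 407} = \frac{49 + U}{407 + U}$)
$f{\left(M{\left(-8 \right)} \right)} - w{\left(Q \right)} = \frac{49 + 22}{407 + 22} - -258 = \frac{1}{429} \cdot 71 + 258 = \frac{71}{429} + 258 = \frac{110753}{429}$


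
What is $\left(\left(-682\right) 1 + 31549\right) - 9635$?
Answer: $21232$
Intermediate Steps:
$\left(\left(-682\right) 1 + 31549\right) - 9635 = \left(-682 + 31549\right) - 9635 = 30867 - 9635 = 21232$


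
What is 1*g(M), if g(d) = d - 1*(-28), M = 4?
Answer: 32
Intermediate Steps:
g(d) = 28 + d (g(d) = d + 28 = 28 + d)
1*g(M) = 1*(28 + 4) = 1*32 = 32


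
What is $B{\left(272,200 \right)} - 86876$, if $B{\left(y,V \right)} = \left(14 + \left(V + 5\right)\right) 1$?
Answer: $-86657$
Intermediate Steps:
$B{\left(y,V \right)} = 19 + V$ ($B{\left(y,V \right)} = \left(14 + \left(5 + V\right)\right) 1 = \left(19 + V\right) 1 = 19 + V$)
$B{\left(272,200 \right)} - 86876 = \left(19 + 200\right) - 86876 = 219 - 86876 = -86657$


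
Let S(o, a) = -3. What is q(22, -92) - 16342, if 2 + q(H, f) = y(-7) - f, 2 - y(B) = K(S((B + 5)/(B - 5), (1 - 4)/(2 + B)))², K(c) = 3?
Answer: -16259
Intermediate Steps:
y(B) = -7 (y(B) = 2 - 1*3² = 2 - 1*9 = 2 - 9 = -7)
q(H, f) = -9 - f (q(H, f) = -2 + (-7 - f) = -9 - f)
q(22, -92) - 16342 = (-9 - 1*(-92)) - 16342 = (-9 + 92) - 16342 = 83 - 16342 = -16259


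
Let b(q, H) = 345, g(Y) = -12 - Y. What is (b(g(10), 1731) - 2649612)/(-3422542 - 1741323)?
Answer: 2649267/5163865 ≈ 0.51304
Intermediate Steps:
(b(g(10), 1731) - 2649612)/(-3422542 - 1741323) = (345 - 2649612)/(-3422542 - 1741323) = -2649267/(-5163865) = -2649267*(-1/5163865) = 2649267/5163865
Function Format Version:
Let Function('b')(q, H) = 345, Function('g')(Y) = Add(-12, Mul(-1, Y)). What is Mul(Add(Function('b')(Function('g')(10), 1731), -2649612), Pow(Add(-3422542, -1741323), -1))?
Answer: Rational(2649267, 5163865) ≈ 0.51304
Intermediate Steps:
Mul(Add(Function('b')(Function('g')(10), 1731), -2649612), Pow(Add(-3422542, -1741323), -1)) = Mul(Add(345, -2649612), Pow(Add(-3422542, -1741323), -1)) = Mul(-2649267, Pow(-5163865, -1)) = Mul(-2649267, Rational(-1, 5163865)) = Rational(2649267, 5163865)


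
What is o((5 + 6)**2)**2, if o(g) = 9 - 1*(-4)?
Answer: 169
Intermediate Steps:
o(g) = 13 (o(g) = 9 + 4 = 13)
o((5 + 6)**2)**2 = 13**2 = 169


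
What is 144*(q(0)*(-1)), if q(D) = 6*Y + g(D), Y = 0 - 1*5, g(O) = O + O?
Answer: 4320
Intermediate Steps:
g(O) = 2*O
Y = -5 (Y = 0 - 5 = -5)
q(D) = -30 + 2*D (q(D) = 6*(-5) + 2*D = -30 + 2*D)
144*(q(0)*(-1)) = 144*((-30 + 2*0)*(-1)) = 144*((-30 + 0)*(-1)) = 144*(-30*(-1)) = 144*30 = 4320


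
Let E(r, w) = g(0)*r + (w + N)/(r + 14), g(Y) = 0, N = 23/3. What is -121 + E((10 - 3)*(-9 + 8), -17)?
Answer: -367/3 ≈ -122.33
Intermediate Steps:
N = 23/3 (N = 23*(1/3) = 23/3 ≈ 7.6667)
E(r, w) = (23/3 + w)/(14 + r) (E(r, w) = 0*r + (w + 23/3)/(r + 14) = 0 + (23/3 + w)/(14 + r) = (23/3 + w)/(14 + r))
-121 + E((10 - 3)*(-9 + 8), -17) = -121 + (23/3 - 17)/(14 + (10 - 3)*(-9 + 8)) = -121 - 28/3/(14 + 7*(-1)) = -121 - 28/3/(14 - 7) = -121 - 28/3/7 = -121 + (1/7)*(-28/3) = -121 - 4/3 = -367/3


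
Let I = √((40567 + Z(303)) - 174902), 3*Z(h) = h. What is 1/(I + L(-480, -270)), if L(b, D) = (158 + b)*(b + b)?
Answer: -I/(√134234 - 309120*I) ≈ 3.235e-6 - 3.8342e-9*I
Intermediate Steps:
Z(h) = h/3
L(b, D) = 2*b*(158 + b) (L(b, D) = (158 + b)*(2*b) = 2*b*(158 + b))
I = I*√134234 (I = √((40567 + (⅓)*303) - 174902) = √((40567 + 101) - 174902) = √(40668 - 174902) = √(-134234) = I*√134234 ≈ 366.38*I)
1/(I + L(-480, -270)) = 1/(I*√134234 + 2*(-480)*(158 - 480)) = 1/(I*√134234 + 2*(-480)*(-322)) = 1/(I*√134234 + 309120) = 1/(309120 + I*√134234)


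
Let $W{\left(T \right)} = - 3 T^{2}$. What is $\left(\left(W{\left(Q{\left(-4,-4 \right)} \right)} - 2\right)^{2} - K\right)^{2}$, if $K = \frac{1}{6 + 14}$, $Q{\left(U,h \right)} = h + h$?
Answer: $\frac{566585892961}{400} \approx 1.4165 \cdot 10^{9}$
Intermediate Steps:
$Q{\left(U,h \right)} = 2 h$
$K = \frac{1}{20} \approx 0.05$
$\left(\left(W{\left(Q{\left(-4,-4 \right)} \right)} - 2\right)^{2} - K\right)^{2} = \left(\left(- 3 \left(2 \left(-4\right)\right)^{2} - 2\right)^{2} - \frac{1}{20}\right)^{2} = \left(\left(- 3 \left(-8\right)^{2} - 2\right)^{2} - \frac{1}{20}\right)^{2} = \left(\left(\left(-3\right) 64 - 2\right)^{2} - \frac{1}{20}\right)^{2} = \left(\left(-192 - 2\right)^{2} - \frac{1}{20}\right)^{2} = \left(\left(-194\right)^{2} - \frac{1}{20}\right)^{2} = \left(37636 - \frac{1}{20}\right)^{2} = \left(\frac{752719}{20}\right)^{2} = \frac{566585892961}{400}$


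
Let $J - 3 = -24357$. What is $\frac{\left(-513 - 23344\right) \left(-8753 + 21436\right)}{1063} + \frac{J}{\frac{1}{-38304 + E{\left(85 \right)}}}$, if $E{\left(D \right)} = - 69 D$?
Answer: $\frac{1143157832707}{1063} \approx 1.0754 \cdot 10^{9}$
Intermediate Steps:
$J = -24354$ ($J = 3 - 24357 = -24354$)
$\frac{\left(-513 - 23344\right) \left(-8753 + 21436\right)}{1063} + \frac{J}{\frac{1}{-38304 + E{\left(85 \right)}}} = \frac{\left(-513 - 23344\right) \left(-8753 + 21436\right)}{1063} - \frac{24354}{\frac{1}{-38304 - 5865}} = \left(-23857\right) 12683 \cdot \frac{1}{1063} - \frac{24354}{\frac{1}{-38304 - 5865}} = \left(-302578331\right) \frac{1}{1063} - \frac{24354}{\frac{1}{-44169}} = - \frac{302578331}{1063} - \frac{24354}{- \frac{1}{44169}} = - \frac{302578331}{1063} - -1075691826 = - \frac{302578331}{1063} + 1075691826 = \frac{1143157832707}{1063}$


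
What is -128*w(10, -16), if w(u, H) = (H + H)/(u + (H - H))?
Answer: 2048/5 ≈ 409.60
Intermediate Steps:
w(u, H) = 2*H/u (w(u, H) = (2*H)/(u + 0) = (2*H)/u = 2*H/u)
-128*w(10, -16) = -256*(-16)/10 = -128*(-16/5) = 2048/5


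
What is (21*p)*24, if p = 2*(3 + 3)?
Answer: 6048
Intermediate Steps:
p = 12 (p = 2*6 = 12)
(21*p)*24 = (21*12)*24 = 252*24 = 6048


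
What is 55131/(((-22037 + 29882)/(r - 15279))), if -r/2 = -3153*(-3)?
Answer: -628438269/2615 ≈ -2.4032e+5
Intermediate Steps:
r = -18918 (r = -(-6306)*(-3) = -2*9459 = -18918)
55131/(((-22037 + 29882)/(r - 15279))) = 55131/(((-22037 + 29882)/(-18918 - 15279))) = 55131/((7845/(-34197))) = 55131/((7845*(-1/34197))) = 55131/(-2615/11399) = 55131*(-11399/2615) = -628438269/2615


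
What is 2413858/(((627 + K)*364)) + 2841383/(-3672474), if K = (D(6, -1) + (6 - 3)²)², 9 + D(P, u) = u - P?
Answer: 157032089965/17378146968 ≈ 9.0362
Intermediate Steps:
D(P, u) = -9 + u - P (D(P, u) = -9 + (u - P) = -9 + u - P)
K = 49 (K = ((-9 - 1 - 1*6) + (6 - 3)²)² = ((-9 - 1 - 6) + 3²)² = (-16 + 9)² = (-7)² = 49)
2413858/(((627 + K)*364)) + 2841383/(-3672474) = 2413858/(((627 + 49)*364)) + 2841383/(-3672474) = 2413858/((676*364)) + 2841383*(-1/3672474) = 2413858/246064 - 2841383/3672474 = 2413858*(1/246064) - 2841383/3672474 = 1206929/123032 - 2841383/3672474 = 157032089965/17378146968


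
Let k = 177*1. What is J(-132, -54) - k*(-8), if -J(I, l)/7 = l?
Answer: 1794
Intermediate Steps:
k = 177
J(I, l) = -7*l
J(-132, -54) - k*(-8) = -7*(-54) - 177*(-8) = 378 - 1*(-1416) = 378 + 1416 = 1794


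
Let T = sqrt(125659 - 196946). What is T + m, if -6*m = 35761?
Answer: -35761/6 + I*sqrt(71287) ≈ -5960.2 + 267.0*I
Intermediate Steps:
m = -35761/6 (m = -1/6*35761 = -35761/6 ≈ -5960.2)
T = I*sqrt(71287) (T = sqrt(-71287) = I*sqrt(71287) ≈ 267.0*I)
T + m = I*sqrt(71287) - 35761/6 = -35761/6 + I*sqrt(71287)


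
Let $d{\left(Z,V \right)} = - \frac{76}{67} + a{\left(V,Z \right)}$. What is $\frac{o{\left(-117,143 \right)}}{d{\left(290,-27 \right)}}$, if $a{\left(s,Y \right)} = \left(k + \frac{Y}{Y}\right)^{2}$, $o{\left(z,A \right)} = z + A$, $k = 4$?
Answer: $\frac{134}{123} \approx 1.0894$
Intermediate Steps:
$o{\left(z,A \right)} = A + z$
$a{\left(s,Y \right)} = 25$ ($a{\left(s,Y \right)} = \left(4 + \frac{Y}{Y}\right)^{2} = \left(4 + 1\right)^{2} = 5^{2} = 25$)
$d{\left(Z,V \right)} = \frac{1599}{67}$ ($d{\left(Z,V \right)} = - \frac{76}{67} + 25 = \frac{1599}{67}$)
$\frac{o{\left(-117,143 \right)}}{d{\left(290,-27 \right)}} = \frac{143 - 117}{\frac{1599}{67}} = 26 \cdot \frac{67}{1599} = \frac{134}{123}$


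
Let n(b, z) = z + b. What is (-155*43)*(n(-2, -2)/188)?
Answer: 6665/47 ≈ 141.81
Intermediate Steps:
n(b, z) = b + z
(-155*43)*(n(-2, -2)/188) = (-155*43)*((-2 - 2)/188) = -(-26660)/188 = -6665*(-1/47) = 6665/47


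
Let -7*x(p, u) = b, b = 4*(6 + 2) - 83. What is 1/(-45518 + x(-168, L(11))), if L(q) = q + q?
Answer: -7/318575 ≈ -2.1973e-5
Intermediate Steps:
L(q) = 2*q
b = -51 (b = 4*8 - 83 = 32 - 83 = -51)
x(p, u) = 51/7 (x(p, u) = -⅐*(-51) = 51/7)
1/(-45518 + x(-168, L(11))) = 1/(-45518 + 51/7) = 1/(-318575/7) = -7/318575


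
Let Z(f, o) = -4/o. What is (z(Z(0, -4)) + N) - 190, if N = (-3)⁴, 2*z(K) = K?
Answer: -217/2 ≈ -108.50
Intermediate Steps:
z(K) = K/2
N = 81
(z(Z(0, -4)) + N) - 190 = ((-4/(-4))/2 + 81) - 190 = ((-4*(-¼))/2 + 81) - 190 = ((½)*1 + 81) - 190 = (½ + 81) - 190 = 163/2 - 190 = -217/2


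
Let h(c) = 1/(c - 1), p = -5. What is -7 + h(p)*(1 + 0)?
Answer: -43/6 ≈ -7.1667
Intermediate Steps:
h(c) = 1/(-1 + c)
-7 + h(p)*(1 + 0) = -7 + (1 + 0)/(-1 - 5) = -7 + 1/(-6) = -7 - ⅙*1 = -7 - ⅙ = -43/6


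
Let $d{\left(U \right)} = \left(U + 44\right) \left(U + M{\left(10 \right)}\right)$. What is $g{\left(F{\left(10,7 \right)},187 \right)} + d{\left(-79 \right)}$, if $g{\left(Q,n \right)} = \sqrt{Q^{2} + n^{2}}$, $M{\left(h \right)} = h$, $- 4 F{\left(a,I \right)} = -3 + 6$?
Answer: $2415 + \frac{\sqrt{559513}}{4} \approx 2602.0$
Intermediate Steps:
$F{\left(a,I \right)} = - \frac{3}{4}$ ($F{\left(a,I \right)} = - \frac{-3 + 6}{4} = \left(- \frac{1}{4}\right) 3 = - \frac{3}{4}$)
$d{\left(U \right)} = \left(10 + U\right) \left(44 + U\right)$ ($d{\left(U \right)} = \left(U + 44\right) \left(U + 10\right) = \left(44 + U\right) \left(10 + U\right) = \left(10 + U\right) \left(44 + U\right)$)
$g{\left(F{\left(10,7 \right)},187 \right)} + d{\left(-79 \right)} = \sqrt{\left(- \frac{3}{4}\right)^{2} + 187^{2}} + \left(440 + \left(-79\right)^{2} + 54 \left(-79\right)\right) = \sqrt{\frac{9}{16} + 34969} + \left(440 + 6241 - 4266\right) = \sqrt{\frac{559513}{16}} + 2415 = \frac{\sqrt{559513}}{4} + 2415 = 2415 + \frac{\sqrt{559513}}{4}$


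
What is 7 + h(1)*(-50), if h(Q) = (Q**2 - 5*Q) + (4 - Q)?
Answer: 57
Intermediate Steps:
h(Q) = 4 + Q**2 - 6*Q
7 + h(1)*(-50) = 7 + (4 + 1**2 - 6*1)*(-50) = 7 + (4 + 1 - 6)*(-50) = 7 - 1*(-50) = 7 + 50 = 57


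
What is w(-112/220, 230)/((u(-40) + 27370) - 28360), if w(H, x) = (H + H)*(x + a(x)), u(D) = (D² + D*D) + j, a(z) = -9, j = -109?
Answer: -12376/115555 ≈ -0.10710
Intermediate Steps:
u(D) = -109 + 2*D² (u(D) = (D² + D*D) - 109 = (D² + D²) - 109 = 2*D² - 109 = -109 + 2*D²)
w(H, x) = 2*H*(-9 + x) (w(H, x) = (H + H)*(x - 9) = (2*H)*(-9 + x) = 2*H*(-9 + x))
w(-112/220, 230)/((u(-40) + 27370) - 28360) = (2*(-112/220)*(-9 + 230))/(((-109 + 2*(-40)²) + 27370) - 28360) = (2*(-112*1/220)*221)/(((-109 + 2*1600) + 27370) - 28360) = (2*(-28/55)*221)/(((-109 + 3200) + 27370) - 28360) = -12376/(55*((3091 + 27370) - 28360)) = -12376/(55*(30461 - 28360)) = -12376/55/2101 = -12376/55*1/2101 = -12376/115555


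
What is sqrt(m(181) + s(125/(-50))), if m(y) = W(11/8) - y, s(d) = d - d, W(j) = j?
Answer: I*sqrt(2874)/4 ≈ 13.402*I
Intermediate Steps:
s(d) = 0
m(y) = 11/8 - y
sqrt(m(181) + s(125/(-50))) = sqrt((11/8 - 1*181) + 0) = sqrt((11/8 - 181) + 0) = sqrt(-1437/8 + 0) = sqrt(-1437/8) = I*sqrt(2874)/4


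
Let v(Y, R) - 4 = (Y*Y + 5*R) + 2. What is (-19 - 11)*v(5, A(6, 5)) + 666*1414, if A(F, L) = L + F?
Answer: 939144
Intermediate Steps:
A(F, L) = F + L
v(Y, R) = 6 + Y² + 5*R (v(Y, R) = 4 + ((Y*Y + 5*R) + 2) = 4 + ((Y² + 5*R) + 2) = 4 + (2 + Y² + 5*R) = 6 + Y² + 5*R)
(-19 - 11)*v(5, A(6, 5)) + 666*1414 = (-19 - 11)*(6 + 5² + 5*(6 + 5)) + 666*1414 = -30*(6 + 25 + 5*11) + 941724 = -30*(6 + 25 + 55) + 941724 = -30*86 + 941724 = -2580 + 941724 = 939144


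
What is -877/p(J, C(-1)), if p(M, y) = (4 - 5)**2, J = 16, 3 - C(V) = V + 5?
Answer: -877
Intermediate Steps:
C(V) = -2 - V (C(V) = 3 - (V + 5) = 3 - (5 + V) = 3 + (-5 - V) = -2 - V)
p(M, y) = 1 (p(M, y) = (-1)**2 = 1)
-877/p(J, C(-1)) = -877/1 = -877*1 = -877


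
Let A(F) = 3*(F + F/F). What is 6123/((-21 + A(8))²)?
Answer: 2041/12 ≈ 170.08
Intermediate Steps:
A(F) = 3 + 3*F (A(F) = 3*(F + 1) = 3*(1 + F) = 3 + 3*F)
6123/((-21 + A(8))²) = 6123/((-21 + (3 + 3*8))²) = 6123/((-21 + (3 + 24))²) = 6123/((-21 + 27)²) = 6123/(6²) = 6123/36 = 6123*(1/36) = 2041/12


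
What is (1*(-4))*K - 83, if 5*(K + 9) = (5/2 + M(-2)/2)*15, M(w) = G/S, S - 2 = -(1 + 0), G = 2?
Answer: -89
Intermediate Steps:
S = 1 (S = 2 - (1 + 0) = 2 - 1*1 = 2 - 1 = 1)
M(w) = 2 (M(w) = 2/1 = 2*1 = 2)
K = 3/2 (K = -9 + ((5/2 + 2/2)*15)/5 = -9 + ((5*(½) + 2*(½))*15)/5 = -9 + ((5/2 + 1)*15)/5 = -9 + ((7/2)*15)/5 = -9 + (⅕)*(105/2) = -9 + 21/2 = 3/2 ≈ 1.5000)
(1*(-4))*K - 83 = (1*(-4))*(3/2) - 83 = -4*3/2 - 83 = -6 - 83 = -89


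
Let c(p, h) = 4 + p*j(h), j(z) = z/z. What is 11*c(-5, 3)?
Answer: -11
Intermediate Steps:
j(z) = 1
c(p, h) = 4 + p (c(p, h) = 4 + p*1 = 4 + p)
11*c(-5, 3) = 11*(4 - 5) = 11*(-1) = -11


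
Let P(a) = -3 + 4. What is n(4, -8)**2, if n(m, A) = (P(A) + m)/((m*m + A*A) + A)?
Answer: 25/5184 ≈ 0.0048225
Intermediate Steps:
P(a) = 1
n(m, A) = (1 + m)/(A + A**2 + m**2) (n(m, A) = (1 + m)/((m*m + A*A) + A) = (1 + m)/((m**2 + A**2) + A) = (1 + m)/((A**2 + m**2) + A) = (1 + m)/(A + A**2 + m**2))
n(4, -8)**2 = ((1 + 4)/(-8 + (-8)**2 + 4**2))**2 = (5/(-8 + 64 + 16))**2 = (5/72)**2 = 25/5184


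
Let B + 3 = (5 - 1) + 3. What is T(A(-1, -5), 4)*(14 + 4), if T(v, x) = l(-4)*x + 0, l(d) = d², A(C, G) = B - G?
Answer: 1152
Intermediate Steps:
B = 4 (B = -3 + ((5 - 1) + 3) = -3 + (4 + 3) = -3 + 7 = 4)
A(C, G) = 4 - G
T(v, x) = 16*x (T(v, x) = (-4)²*x + 0 = 16*x + 0 = 16*x)
T(A(-1, -5), 4)*(14 + 4) = (16*4)*(14 + 4) = 64*18 = 1152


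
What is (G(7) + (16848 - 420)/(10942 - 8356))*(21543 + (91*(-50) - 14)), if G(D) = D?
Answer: 97714145/431 ≈ 2.2672e+5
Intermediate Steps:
(G(7) + (16848 - 420)/(10942 - 8356))*(21543 + (91*(-50) - 14)) = (7 + (16848 - 420)/(10942 - 8356))*(21543 + (91*(-50) - 14)) = (7 + 16428/2586)*(21543 + (-4550 - 14)) = (7 + 16428*(1/2586))*(21543 - 4564) = (7 + 2738/431)*16979 = (5755/431)*16979 = 97714145/431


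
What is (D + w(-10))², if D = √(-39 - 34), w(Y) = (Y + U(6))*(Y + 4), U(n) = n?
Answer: (24 + I*√73)² ≈ 503.0 + 410.11*I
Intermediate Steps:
w(Y) = (4 + Y)*(6 + Y) (w(Y) = (Y + 6)*(Y + 4) = (6 + Y)*(4 + Y) = (4 + Y)*(6 + Y))
D = I*√73 (D = √(-73) = I*√73 ≈ 8.544*I)
(D + w(-10))² = (I*√73 + (24 + (-10)² + 10*(-10)))² = (I*√73 + (24 + 100 - 100))² = (I*√73 + 24)² = (24 + I*√73)²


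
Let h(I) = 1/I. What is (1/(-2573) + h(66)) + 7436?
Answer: 1262769155/169818 ≈ 7436.0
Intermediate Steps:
(1/(-2573) + h(66)) + 7436 = (1/(-2573) + 1/66) + 7436 = (-1/2573 + 1/66) + 7436 = 2507/169818 + 7436 = 1262769155/169818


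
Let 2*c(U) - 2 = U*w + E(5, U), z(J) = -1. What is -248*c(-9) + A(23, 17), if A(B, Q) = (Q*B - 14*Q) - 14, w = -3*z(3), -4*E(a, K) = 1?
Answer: 3270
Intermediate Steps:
E(a, K) = -¼ (E(a, K) = -¼*1 = -¼)
w = 3 (w = -3*(-1) = 3)
A(B, Q) = -14 - 14*Q + B*Q (A(B, Q) = (B*Q - 14*Q) - 14 = (-14*Q + B*Q) - 14 = -14 - 14*Q + B*Q)
c(U) = 7/8 + 3*U/2 (c(U) = 1 + (U*3 - ¼)/2 = 1 + (3*U - ¼)/2 = 1 + (-¼ + 3*U)/2 = 1 + (-⅛ + 3*U/2) = 7/8 + 3*U/2)
-248*c(-9) + A(23, 17) = -248*(7/8 + (3/2)*(-9)) + (-14 - 14*17 + 23*17) = -248*(7/8 - 27/2) + (-14 - 238 + 391) = -248*(-101/8) + 139 = 3131 + 139 = 3270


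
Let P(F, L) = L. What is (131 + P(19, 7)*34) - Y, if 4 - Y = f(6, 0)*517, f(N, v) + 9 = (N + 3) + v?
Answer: 365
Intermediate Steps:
f(N, v) = -6 + N + v (f(N, v) = -9 + ((N + 3) + v) = -9 + ((3 + N) + v) = -9 + (3 + N + v) = -6 + N + v)
Y = 4 (Y = 4 - (-6 + 6 + 0)*517 = 4 - 0*517 = 4 - 1*0 = 4 + 0 = 4)
(131 + P(19, 7)*34) - Y = (131 + 7*34) - 1*4 = (131 + 238) - 4 = 369 - 4 = 365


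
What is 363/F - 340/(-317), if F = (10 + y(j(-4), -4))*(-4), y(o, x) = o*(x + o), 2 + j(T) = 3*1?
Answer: -105551/8876 ≈ -11.892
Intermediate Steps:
j(T) = 1 (j(T) = -2 + 3*1 = -2 + 3 = 1)
y(o, x) = o*(o + x)
F = -28 (F = (10 + 1*(1 - 4))*(-4) = (10 + 1*(-3))*(-4) = (10 - 3)*(-4) = 7*(-4) = -28)
363/F - 340/(-317) = 363/(-28) - 340/(-317) = 363*(-1/28) - 340*(-1/317) = -363/28 + 340/317 = -105551/8876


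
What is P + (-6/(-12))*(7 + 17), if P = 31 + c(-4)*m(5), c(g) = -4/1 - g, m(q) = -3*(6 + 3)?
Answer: 43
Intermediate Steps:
m(q) = -27 (m(q) = -3*9 = -27)
c(g) = -4 - g (c(g) = -4*1 - g = -4 - g)
P = 31 (P = 31 + (-4 - 1*(-4))*(-27) = 31 + (-4 + 4)*(-27) = 31 + 0*(-27) = 31 + 0 = 31)
P + (-6/(-12))*(7 + 17) = 31 + (-6/(-12))*(7 + 17) = 31 - 6*(-1/12)*24 = 31 + (½)*24 = 31 + 12 = 43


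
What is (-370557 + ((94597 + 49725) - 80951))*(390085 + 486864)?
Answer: -269386455514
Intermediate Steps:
(-370557 + ((94597 + 49725) - 80951))*(390085 + 486864) = (-370557 + (144322 - 80951))*876949 = (-370557 + 63371)*876949 = -307186*876949 = -269386455514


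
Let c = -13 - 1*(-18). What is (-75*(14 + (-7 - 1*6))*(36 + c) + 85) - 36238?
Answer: -39228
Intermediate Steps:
c = 5 (c = -13 + 18 = 5)
(-75*(14 + (-7 - 1*6))*(36 + c) + 85) - 36238 = (-75*(14 + (-7 - 1*6))*(36 + 5) + 85) - 36238 = (-75*(14 + (-7 - 6))*41 + 85) - 36238 = (-75*(14 - 13)*41 + 85) - 36238 = (-75*41 + 85) - 36238 = (-3075 + 85) - 36238 = -2990 - 36238 = -39228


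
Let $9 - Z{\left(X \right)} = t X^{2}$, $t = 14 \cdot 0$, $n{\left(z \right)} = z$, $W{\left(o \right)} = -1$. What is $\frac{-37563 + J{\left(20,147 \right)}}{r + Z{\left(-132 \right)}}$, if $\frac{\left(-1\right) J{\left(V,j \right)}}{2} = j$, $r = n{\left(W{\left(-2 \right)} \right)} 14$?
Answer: $\frac{37857}{5} \approx 7571.4$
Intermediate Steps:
$t = 0$
$Z{\left(X \right)} = 9$ ($Z{\left(X \right)} = 9 - 0 X^{2} = 9 - 0 = 9 + 0 = 9$)
$r = -14$ ($r = \left(-1\right) 14 = -14$)
$J{\left(V,j \right)} = - 2 j$
$\frac{-37563 + J{\left(20,147 \right)}}{r + Z{\left(-132 \right)}} = \frac{-37563 - 294}{-14 + 9} = \frac{-37563 - 294}{-5} = \left(-37857\right) \left(- \frac{1}{5}\right) = \frac{37857}{5}$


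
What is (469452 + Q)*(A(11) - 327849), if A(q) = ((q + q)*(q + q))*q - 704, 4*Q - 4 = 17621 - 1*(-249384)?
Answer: -693267054093/4 ≈ -1.7332e+11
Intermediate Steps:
Q = 267009/4 (Q = 1 + (17621 - 1*(-249384))/4 = 1 + (17621 + 249384)/4 = 1 + (¼)*267005 = 1 + 267005/4 = 267009/4 ≈ 66752.)
A(q) = -704 + 4*q³ (A(q) = ((2*q)*(2*q))*q - 704 = (4*q²)*q - 704 = 4*q³ - 704 = -704 + 4*q³)
(469452 + Q)*(A(11) - 327849) = (469452 + 267009/4)*((-704 + 4*11³) - 327849) = 2144817*((-704 + 4*1331) - 327849)/4 = 2144817*((-704 + 5324) - 327849)/4 = 2144817*(4620 - 327849)/4 = (2144817/4)*(-323229) = -693267054093/4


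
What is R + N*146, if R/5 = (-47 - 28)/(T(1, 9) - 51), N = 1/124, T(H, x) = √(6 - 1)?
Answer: 687629/80476 + 375*√5/2596 ≈ 8.8675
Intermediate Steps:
T(H, x) = √5
N = 1/124 ≈ 0.0080645
R = -375/(-51 + √5) (R = 5*((-47 - 28)/(√5 - 51)) = 5*(-75/(-51 + √5)) = -375/(-51 + √5) ≈ 7.6901)
R + N*146 = (19125/2596 + 375*√5/2596) + (1/124)*146 = (19125/2596 + 375*√5/2596) + 73/62 = 687629/80476 + 375*√5/2596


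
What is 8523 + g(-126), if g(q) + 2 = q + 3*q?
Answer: 8017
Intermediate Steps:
g(q) = -2 + 4*q (g(q) = -2 + (q + 3*q) = -2 + 4*q)
8523 + g(-126) = 8523 + (-2 + 4*(-126)) = 8523 + (-2 - 504) = 8523 - 506 = 8017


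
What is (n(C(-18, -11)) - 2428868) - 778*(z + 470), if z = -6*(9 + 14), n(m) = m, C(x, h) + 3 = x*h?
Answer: -2686969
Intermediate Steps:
C(x, h) = -3 + h*x (C(x, h) = -3 + x*h = -3 + h*x)
z = -138 (z = -6*23 = -138)
(n(C(-18, -11)) - 2428868) - 778*(z + 470) = ((-3 - 11*(-18)) - 2428868) - 778*(-138 + 470) = ((-3 + 198) - 2428868) - 778*332 = (195 - 2428868) - 258296 = -2428673 - 258296 = -2686969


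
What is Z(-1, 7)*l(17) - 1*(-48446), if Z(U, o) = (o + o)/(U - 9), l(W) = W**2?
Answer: 240207/5 ≈ 48041.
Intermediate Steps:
Z(U, o) = 2*o/(-9 + U) (Z(U, o) = (2*o)/(-9 + U) = 2*o/(-9 + U))
Z(-1, 7)*l(17) - 1*(-48446) = (2*7/(-9 - 1))*17**2 - 1*(-48446) = (2*7/(-10))*289 + 48446 = (2*7*(-1/10))*289 + 48446 = -7/5*289 + 48446 = -2023/5 + 48446 = 240207/5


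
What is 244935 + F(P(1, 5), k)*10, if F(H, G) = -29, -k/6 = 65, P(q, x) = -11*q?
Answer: 244645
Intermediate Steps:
k = -390 (k = -6*65 = -390)
244935 + F(P(1, 5), k)*10 = 244935 - 29*10 = 244935 - 290 = 244645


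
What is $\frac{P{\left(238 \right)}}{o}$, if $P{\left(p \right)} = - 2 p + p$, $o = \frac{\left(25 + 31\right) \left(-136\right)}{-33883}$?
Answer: $- \frac{33883}{32} \approx -1058.8$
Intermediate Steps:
$o = \frac{7616}{33883}$ ($o = 56 \left(-136\right) \left(- \frac{1}{33883}\right) = \left(-7616\right) \left(- \frac{1}{33883}\right) = \frac{7616}{33883} \approx 0.22477$)
$P{\left(p \right)} = - p$
$\frac{P{\left(238 \right)}}{o} = \frac{\left(-1\right) 238}{\frac{7616}{33883}} = \left(-238\right) \frac{33883}{7616} = - \frac{33883}{32}$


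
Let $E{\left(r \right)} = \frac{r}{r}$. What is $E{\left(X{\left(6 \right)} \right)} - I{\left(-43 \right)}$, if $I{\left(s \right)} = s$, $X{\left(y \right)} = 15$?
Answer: $44$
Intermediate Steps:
$E{\left(r \right)} = 1$
$E{\left(X{\left(6 \right)} \right)} - I{\left(-43 \right)} = 1 - -43 = 1 + 43 = 44$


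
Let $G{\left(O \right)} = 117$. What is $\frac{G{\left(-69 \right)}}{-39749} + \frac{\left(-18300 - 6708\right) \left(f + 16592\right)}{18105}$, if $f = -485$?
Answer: $- \frac{5337017530143}{239885215} \approx -22248.0$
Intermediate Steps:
$\frac{G{\left(-69 \right)}}{-39749} + \frac{\left(-18300 - 6708\right) \left(f + 16592\right)}{18105} = \frac{117}{-39749} + \frac{\left(-18300 - 6708\right) \left(-485 + 16592\right)}{18105} = 117 \left(- \frac{1}{39749}\right) + \left(-25008\right) 16107 \cdot \frac{1}{18105} = - \frac{117}{39749} - \frac{134267952}{6035} = - \frac{5337017530143}{239885215}$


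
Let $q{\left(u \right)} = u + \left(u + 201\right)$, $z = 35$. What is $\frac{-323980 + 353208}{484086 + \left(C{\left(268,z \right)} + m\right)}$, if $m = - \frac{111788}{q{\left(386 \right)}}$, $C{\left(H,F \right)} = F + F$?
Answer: $\frac{7109711}{117743000} \approx 0.060383$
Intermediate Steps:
$C{\left(H,F \right)} = 2 F$
$q{\left(u \right)} = 201 + 2 u$ ($q{\left(u \right)} = u + \left(201 + u\right) = 201 + 2 u$)
$m = - \frac{111788}{973}$ ($m = - \frac{111788}{201 + 2 \cdot 386} = - \frac{111788}{201 + 772} = - \frac{111788}{973} \approx -114.89$)
$\frac{-323980 + 353208}{484086 + \left(C{\left(268,z \right)} + m\right)} = \frac{-323980 + 353208}{484086 + \left(2 \cdot 35 - \frac{111788}{973}\right)} = \frac{29228}{484086 + \left(70 - \frac{111788}{973}\right)} = \frac{29228}{484086 - \frac{43678}{973}} = \frac{29228}{\frac{470972000}{973}} = 29228 \cdot \frac{973}{470972000} = \frac{7109711}{117743000}$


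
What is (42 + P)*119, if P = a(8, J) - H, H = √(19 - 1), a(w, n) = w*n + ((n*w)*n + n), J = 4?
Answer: 24514 - 357*√2 ≈ 24009.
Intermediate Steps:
a(w, n) = n + n*w + w*n² (a(w, n) = n*w + (w*n² + n) = n*w + (n + w*n²) = n + n*w + w*n²)
H = 3*√2 (H = √18 = 3*√2 ≈ 4.2426)
P = 164 - 3*√2 (P = 4*(1 + 8 + 4*8) - 3*√2 = 4*(1 + 8 + 32) - 3*√2 = 4*41 - 3*√2 = 164 - 3*√2 ≈ 159.76)
(42 + P)*119 = (42 + (164 - 3*√2))*119 = (206 - 3*√2)*119 = 24514 - 357*√2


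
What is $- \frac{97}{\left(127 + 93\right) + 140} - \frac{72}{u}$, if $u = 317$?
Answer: $- \frac{56669}{114120} \approx -0.49657$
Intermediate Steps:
$- \frac{97}{\left(127 + 93\right) + 140} - \frac{72}{u} = - \frac{97}{\left(127 + 93\right) + 140} - \frac{72}{317} = - \frac{97}{220 + 140} - \frac{72}{317} = - \frac{97}{360} - \frac{72}{317} = - \frac{56669}{114120}$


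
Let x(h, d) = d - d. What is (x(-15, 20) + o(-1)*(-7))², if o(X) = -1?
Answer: 49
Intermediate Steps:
x(h, d) = 0
(x(-15, 20) + o(-1)*(-7))² = (0 - 1*(-7))² = (0 + 7)² = 7² = 49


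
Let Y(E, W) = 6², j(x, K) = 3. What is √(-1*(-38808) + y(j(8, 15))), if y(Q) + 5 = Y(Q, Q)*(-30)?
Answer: √37723 ≈ 194.22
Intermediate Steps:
Y(E, W) = 36
y(Q) = -1085 (y(Q) = -5 + 36*(-30) = -5 - 1080 = -1085)
√(-1*(-38808) + y(j(8, 15))) = √(-1*(-38808) - 1085) = √(38808 - 1085) = √37723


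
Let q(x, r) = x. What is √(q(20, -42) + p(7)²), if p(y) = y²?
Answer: 3*√269 ≈ 49.204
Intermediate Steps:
√(q(20, -42) + p(7)²) = √(20 + (7²)²) = √(20 + 49²) = √(20 + 2401) = √2421 = 3*√269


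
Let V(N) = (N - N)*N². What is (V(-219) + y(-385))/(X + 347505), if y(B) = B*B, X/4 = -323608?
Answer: -148225/946927 ≈ -0.15653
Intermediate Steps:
V(N) = 0 (V(N) = 0*N² = 0)
X = -1294432 (X = 4*(-323608) = -1294432)
y(B) = B²
(V(-219) + y(-385))/(X + 347505) = (0 + (-385)²)/(-1294432 + 347505) = (0 + 148225)/(-946927) = 148225*(-1/946927) = -148225/946927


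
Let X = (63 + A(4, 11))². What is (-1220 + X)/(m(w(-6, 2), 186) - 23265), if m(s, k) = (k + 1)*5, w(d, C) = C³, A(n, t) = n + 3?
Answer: -368/2233 ≈ -0.16480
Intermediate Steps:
A(n, t) = 3 + n
X = 4900 (X = (63 + (3 + 4))² = (63 + 7)² = 70² = 4900)
m(s, k) = 5 + 5*k (m(s, k) = (1 + k)*5 = 5 + 5*k)
(-1220 + X)/(m(w(-6, 2), 186) - 23265) = (-1220 + 4900)/((5 + 5*186) - 23265) = 3680/((5 + 930) - 23265) = 3680/(935 - 23265) = 3680/(-22330) = 3680*(-1/22330) = -368/2233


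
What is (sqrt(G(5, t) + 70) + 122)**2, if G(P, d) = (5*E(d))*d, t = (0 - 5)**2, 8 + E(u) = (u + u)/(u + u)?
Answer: (122 + I*sqrt(805))**2 ≈ 14079.0 + 6922.9*I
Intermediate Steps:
E(u) = -7 (E(u) = -8 + (u + u)/(u + u) = -8 + (2*u)/((2*u)) = -8 + (2*u)*(1/(2*u)) = -8 + 1 = -7)
t = 25 (t = (-5)**2 = 25)
G(P, d) = -35*d (G(P, d) = (5*(-7))*d = -35*d)
(sqrt(G(5, t) + 70) + 122)**2 = (sqrt(-35*25 + 70) + 122)**2 = (sqrt(-875 + 70) + 122)**2 = (sqrt(-805) + 122)**2 = (I*sqrt(805) + 122)**2 = (122 + I*sqrt(805))**2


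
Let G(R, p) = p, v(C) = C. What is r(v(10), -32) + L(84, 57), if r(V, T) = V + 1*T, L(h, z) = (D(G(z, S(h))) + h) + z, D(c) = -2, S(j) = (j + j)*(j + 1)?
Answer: 117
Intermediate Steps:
S(j) = 2*j*(1 + j) (S(j) = (2*j)*(1 + j) = 2*j*(1 + j))
L(h, z) = -2 + h + z (L(h, z) = (-2 + h) + z = -2 + h + z)
r(V, T) = T + V (r(V, T) = V + T = T + V)
r(v(10), -32) + L(84, 57) = (-32 + 10) + (-2 + 84 + 57) = -22 + 139 = 117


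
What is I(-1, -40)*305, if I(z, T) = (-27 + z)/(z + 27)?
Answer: -4270/13 ≈ -328.46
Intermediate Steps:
I(z, T) = (-27 + z)/(27 + z)
I(-1, -40)*305 = ((-27 - 1)/(27 - 1))*305 = (-28/26)*305 = ((1/26)*(-28))*305 = -14/13*305 = -4270/13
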